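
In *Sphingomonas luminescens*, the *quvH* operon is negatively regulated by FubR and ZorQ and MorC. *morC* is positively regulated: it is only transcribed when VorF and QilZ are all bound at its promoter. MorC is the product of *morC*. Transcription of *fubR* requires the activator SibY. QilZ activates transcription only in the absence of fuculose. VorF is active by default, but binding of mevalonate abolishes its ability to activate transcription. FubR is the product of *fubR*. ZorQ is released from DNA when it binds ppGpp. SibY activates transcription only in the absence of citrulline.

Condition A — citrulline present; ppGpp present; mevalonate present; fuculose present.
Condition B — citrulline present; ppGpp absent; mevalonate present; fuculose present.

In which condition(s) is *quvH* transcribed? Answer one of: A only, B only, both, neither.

Condition A:
Citrulline is present, so SibY is inactive.
Required activator SibY is absent, so *fubR* is not transcribed.
So FubR is not produced.
ppGpp is present, so ZorQ is inactive.
Mevalonate is present, so VorF is inactive.
Fuculose is present, so QilZ is inactive.
Required activator VorF is absent, so *morC* is not transcribed.
So MorC is not produced.
With no repressor bound, *quvH* is transcribed.
→ *quvH* is ON in A.
Condition B:
Citrulline is present, so SibY is inactive.
Required activator SibY is absent, so *fubR* is not transcribed.
So FubR is not produced.
ppGpp is absent, so ZorQ is active.
Mevalonate is present, so VorF is inactive.
Fuculose is present, so QilZ is inactive.
Required activator VorF is absent, so *morC* is not transcribed.
So MorC is not produced.
With repressor ZorQ bound, *quvH* is not transcribed.
→ *quvH* is OFF in B.

A only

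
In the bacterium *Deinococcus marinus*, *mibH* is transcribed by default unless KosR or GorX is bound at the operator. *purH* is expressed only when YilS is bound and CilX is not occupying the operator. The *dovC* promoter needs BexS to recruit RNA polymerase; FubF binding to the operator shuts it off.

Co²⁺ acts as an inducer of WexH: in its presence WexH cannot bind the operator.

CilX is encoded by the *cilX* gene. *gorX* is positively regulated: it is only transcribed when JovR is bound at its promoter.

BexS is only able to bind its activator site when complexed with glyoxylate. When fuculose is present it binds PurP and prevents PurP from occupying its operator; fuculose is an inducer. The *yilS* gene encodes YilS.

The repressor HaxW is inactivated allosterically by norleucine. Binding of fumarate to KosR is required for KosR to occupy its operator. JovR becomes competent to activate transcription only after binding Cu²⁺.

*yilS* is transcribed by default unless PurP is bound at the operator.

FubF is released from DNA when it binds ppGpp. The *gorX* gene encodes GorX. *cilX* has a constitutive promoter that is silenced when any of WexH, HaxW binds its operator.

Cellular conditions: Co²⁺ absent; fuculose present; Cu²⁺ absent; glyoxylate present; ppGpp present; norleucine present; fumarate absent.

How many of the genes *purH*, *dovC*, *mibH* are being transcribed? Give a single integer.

Fuculose is present, so PurP is inactive.
With no repressor bound, *yilS* is transcribed.
So YilS is produced and active.
Co²⁺ is absent, so WexH is active.
Norleucine is present, so HaxW is inactive.
With repressor WexH bound, *cilX* is not transcribed.
So CilX is not produced.
No repressor is bound and YilS is active, so *purH* is transcribed.
→ *purH* is ON.
ppGpp is present, so FubF is inactive.
Glyoxylate is present, so BexS is active.
No repressor is bound and BexS is active, so *dovC* is transcribed.
→ *dovC* is ON.
Fumarate is absent, so KosR is inactive.
Cu²⁺ is absent, so JovR is inactive.
Required activator JovR is absent, so *gorX* is not transcribed.
So GorX is not produced.
With no repressor bound, *mibH* is transcribed.
→ *mibH* is ON.
3 of the 3 genes are transcribed.

3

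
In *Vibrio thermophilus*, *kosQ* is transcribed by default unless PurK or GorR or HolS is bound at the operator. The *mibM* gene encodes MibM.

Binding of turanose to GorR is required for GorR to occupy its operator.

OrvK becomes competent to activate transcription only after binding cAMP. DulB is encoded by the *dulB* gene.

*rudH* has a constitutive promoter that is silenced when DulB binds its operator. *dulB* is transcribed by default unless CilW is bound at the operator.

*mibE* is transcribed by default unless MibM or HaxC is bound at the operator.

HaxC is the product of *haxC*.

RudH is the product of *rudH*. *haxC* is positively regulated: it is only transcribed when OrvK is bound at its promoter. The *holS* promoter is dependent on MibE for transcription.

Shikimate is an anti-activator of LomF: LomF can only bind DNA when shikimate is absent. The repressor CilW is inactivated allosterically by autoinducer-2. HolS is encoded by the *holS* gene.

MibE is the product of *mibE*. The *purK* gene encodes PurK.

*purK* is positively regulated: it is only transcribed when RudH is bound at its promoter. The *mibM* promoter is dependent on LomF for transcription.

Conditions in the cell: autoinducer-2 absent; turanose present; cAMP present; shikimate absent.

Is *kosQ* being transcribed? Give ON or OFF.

OFF

Autoinducer-2 is absent, so CilW is active.
With repressor CilW bound, *dulB* is not transcribed.
So DulB is not produced.
With no repressor bound, *rudH* is transcribed.
So RudH is produced and active.
No repressor is bound and RudH is active, so *purK* is transcribed.
So PurK is produced and active.
Turanose is present, so GorR is active.
Shikimate is absent, so LomF is active.
No repressor is bound and LomF is active, so *mibM* is transcribed.
So MibM is produced and active.
cAMP is present, so OrvK is active.
No repressor is bound and OrvK is active, so *haxC* is transcribed.
So HaxC is produced and active.
With repressor MibM bound, *mibE* is not transcribed.
So MibE is not produced.
Required activator MibE is absent, so *holS* is not transcribed.
So HolS is not produced.
With repressor PurK bound, *kosQ* is not transcribed.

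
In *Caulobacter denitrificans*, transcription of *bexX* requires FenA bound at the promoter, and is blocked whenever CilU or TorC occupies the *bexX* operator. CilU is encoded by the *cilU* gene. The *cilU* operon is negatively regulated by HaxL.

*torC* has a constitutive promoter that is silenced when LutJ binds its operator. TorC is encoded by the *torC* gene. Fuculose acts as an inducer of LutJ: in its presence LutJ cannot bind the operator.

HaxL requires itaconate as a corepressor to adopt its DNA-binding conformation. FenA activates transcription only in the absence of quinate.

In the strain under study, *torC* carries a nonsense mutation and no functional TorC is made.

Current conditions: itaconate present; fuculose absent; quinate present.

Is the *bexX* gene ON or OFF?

Itaconate is present, so HaxL is active.
With repressor HaxL bound, *cilU* is not transcribed.
So CilU is not produced.
TorC is non-functional in this strain, so it has no effect.
Quinate is present, so FenA is inactive.
Required activator FenA is absent, so *bexX* is not transcribed.

OFF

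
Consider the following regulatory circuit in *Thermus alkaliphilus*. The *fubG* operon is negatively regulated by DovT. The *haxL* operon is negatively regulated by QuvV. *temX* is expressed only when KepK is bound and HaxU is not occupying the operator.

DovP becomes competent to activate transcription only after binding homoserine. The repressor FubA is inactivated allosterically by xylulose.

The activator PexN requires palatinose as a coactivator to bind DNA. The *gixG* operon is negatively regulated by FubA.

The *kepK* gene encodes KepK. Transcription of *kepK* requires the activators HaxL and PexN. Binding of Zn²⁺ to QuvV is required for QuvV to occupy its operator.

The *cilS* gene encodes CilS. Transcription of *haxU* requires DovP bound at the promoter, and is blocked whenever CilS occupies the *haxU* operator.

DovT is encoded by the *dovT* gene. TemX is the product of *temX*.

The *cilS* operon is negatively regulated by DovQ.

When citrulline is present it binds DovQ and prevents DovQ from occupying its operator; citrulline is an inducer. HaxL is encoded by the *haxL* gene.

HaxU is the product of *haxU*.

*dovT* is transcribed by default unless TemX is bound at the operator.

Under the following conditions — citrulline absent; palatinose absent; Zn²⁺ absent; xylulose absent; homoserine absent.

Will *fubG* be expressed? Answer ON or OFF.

Citrulline is absent, so DovQ is active.
With repressor DovQ bound, *cilS* is not transcribed.
So CilS is not produced.
Homoserine is absent, so DovP is inactive.
Required activator DovP is absent, so *haxU* is not transcribed.
So HaxU is not produced.
Zn²⁺ is absent, so QuvV is inactive.
With no repressor bound, *haxL* is transcribed.
So HaxL is produced and active.
Palatinose is absent, so PexN is inactive.
Required activator PexN is absent, so *kepK* is not transcribed.
So KepK is not produced.
Required activator KepK is absent, so *temX* is not transcribed.
So TemX is not produced.
With no repressor bound, *dovT* is transcribed.
So DovT is produced and active.
With repressor DovT bound, *fubG* is not transcribed.

OFF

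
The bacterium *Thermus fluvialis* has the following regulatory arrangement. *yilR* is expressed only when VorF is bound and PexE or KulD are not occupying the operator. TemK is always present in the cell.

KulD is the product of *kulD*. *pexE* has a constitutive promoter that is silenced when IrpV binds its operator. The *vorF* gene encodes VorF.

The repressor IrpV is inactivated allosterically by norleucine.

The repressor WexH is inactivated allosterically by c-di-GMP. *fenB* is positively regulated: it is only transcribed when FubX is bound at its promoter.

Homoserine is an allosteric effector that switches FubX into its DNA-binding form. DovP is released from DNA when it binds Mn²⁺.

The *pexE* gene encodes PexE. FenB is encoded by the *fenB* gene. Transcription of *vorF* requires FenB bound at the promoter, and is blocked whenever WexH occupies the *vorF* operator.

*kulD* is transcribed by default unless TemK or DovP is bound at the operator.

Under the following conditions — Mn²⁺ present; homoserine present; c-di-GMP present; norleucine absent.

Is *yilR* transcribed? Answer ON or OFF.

Norleucine is absent, so IrpV is active.
With repressor IrpV bound, *pexE* is not transcribed.
So PexE is not produced.
TemK is produced constitutively and is active.
Mn²⁺ is present, so DovP is inactive.
With repressor TemK bound, *kulD* is not transcribed.
So KulD is not produced.
c-di-GMP is present, so WexH is inactive.
Homoserine is present, so FubX is active.
No repressor is bound and FubX is active, so *fenB* is transcribed.
So FenB is produced and active.
No repressor is bound and FenB is active, so *vorF* is transcribed.
So VorF is produced and active.
No repressor is bound and VorF is active, so *yilR* is transcribed.

ON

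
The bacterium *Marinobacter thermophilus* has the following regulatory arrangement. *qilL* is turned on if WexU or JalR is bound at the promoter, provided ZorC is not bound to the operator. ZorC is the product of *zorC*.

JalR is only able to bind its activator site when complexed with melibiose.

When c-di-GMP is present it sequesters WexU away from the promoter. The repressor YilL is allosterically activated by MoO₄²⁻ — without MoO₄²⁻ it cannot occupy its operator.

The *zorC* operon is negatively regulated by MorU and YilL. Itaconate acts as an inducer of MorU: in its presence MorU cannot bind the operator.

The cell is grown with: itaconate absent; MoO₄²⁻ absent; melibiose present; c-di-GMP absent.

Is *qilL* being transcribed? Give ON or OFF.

ON

c-di-GMP is absent, so WexU is active.
Itaconate is absent, so MorU is active.
MoO₄²⁻ is absent, so YilL is inactive.
With repressor MorU bound, *zorC* is not transcribed.
So ZorC is not produced.
Melibiose is present, so JalR is active.
Activator WexU is present, so *qilL* is transcribed.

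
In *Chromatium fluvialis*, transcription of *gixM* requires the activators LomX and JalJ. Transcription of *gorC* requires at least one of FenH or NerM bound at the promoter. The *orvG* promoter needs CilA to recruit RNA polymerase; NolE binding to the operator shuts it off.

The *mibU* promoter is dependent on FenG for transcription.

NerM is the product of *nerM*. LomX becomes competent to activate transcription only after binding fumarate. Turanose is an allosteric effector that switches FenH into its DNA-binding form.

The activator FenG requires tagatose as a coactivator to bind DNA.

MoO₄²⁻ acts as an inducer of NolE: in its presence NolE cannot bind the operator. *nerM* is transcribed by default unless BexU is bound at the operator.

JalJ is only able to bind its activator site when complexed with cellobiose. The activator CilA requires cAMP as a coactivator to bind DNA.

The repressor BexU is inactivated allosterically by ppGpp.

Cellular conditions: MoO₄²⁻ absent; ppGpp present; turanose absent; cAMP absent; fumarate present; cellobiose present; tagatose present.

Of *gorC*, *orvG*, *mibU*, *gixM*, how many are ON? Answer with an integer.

Turanose is absent, so FenH is inactive.
ppGpp is present, so BexU is inactive.
With no repressor bound, *nerM* is transcribed.
So NerM is produced and active.
Activator NerM is present, so *gorC* is transcribed.
→ *gorC* is ON.
cAMP is absent, so CilA is inactive.
MoO₄²⁻ is absent, so NolE is active.
With repressor NolE bound, *orvG* is not transcribed.
→ *orvG* is OFF.
Tagatose is present, so FenG is active.
No repressor is bound and FenG is active, so *mibU* is transcribed.
→ *mibU* is ON.
Fumarate is present, so LomX is active.
Cellobiose is present, so JalJ is active.
No repressor is bound and LomX and JalJ are active, so *gixM* is transcribed.
→ *gixM* is ON.
3 of the 4 genes are transcribed.

3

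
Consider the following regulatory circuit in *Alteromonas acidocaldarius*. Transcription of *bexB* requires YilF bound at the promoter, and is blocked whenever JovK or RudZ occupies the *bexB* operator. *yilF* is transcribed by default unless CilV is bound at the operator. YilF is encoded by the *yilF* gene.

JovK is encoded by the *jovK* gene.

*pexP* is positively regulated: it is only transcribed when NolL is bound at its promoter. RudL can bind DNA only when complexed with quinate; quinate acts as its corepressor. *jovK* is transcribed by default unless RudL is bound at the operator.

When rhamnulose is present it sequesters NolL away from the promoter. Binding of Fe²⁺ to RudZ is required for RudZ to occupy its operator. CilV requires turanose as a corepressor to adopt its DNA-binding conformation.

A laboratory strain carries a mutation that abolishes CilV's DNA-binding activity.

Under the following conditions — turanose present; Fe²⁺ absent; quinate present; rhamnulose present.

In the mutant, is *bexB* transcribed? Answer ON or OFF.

Quinate is present, so RudL is active.
With repressor RudL bound, *jovK* is not transcribed.
So JovK is not produced.
CilV is non-functional in this strain, so it has no effect.
With no repressor bound, *yilF* is transcribed.
So YilF is produced and active.
Fe²⁺ is absent, so RudZ is inactive.
No repressor is bound and YilF is active, so *bexB* is transcribed.

ON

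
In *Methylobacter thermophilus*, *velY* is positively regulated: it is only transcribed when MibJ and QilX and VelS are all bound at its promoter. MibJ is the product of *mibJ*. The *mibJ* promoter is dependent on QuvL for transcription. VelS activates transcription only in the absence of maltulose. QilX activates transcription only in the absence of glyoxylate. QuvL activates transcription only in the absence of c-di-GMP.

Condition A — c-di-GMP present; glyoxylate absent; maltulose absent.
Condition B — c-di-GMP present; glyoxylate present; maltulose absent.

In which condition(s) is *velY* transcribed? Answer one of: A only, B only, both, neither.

Condition A:
c-di-GMP is present, so QuvL is inactive.
Required activator QuvL is absent, so *mibJ* is not transcribed.
So MibJ is not produced.
Glyoxylate is absent, so QilX is active.
Maltulose is absent, so VelS is active.
Required activator MibJ is absent, so *velY* is not transcribed.
→ *velY* is OFF in A.
Condition B:
c-di-GMP is present, so QuvL is inactive.
Required activator QuvL is absent, so *mibJ* is not transcribed.
So MibJ is not produced.
Glyoxylate is present, so QilX is inactive.
Maltulose is absent, so VelS is active.
Required activator MibJ is absent, so *velY* is not transcribed.
→ *velY* is OFF in B.

neither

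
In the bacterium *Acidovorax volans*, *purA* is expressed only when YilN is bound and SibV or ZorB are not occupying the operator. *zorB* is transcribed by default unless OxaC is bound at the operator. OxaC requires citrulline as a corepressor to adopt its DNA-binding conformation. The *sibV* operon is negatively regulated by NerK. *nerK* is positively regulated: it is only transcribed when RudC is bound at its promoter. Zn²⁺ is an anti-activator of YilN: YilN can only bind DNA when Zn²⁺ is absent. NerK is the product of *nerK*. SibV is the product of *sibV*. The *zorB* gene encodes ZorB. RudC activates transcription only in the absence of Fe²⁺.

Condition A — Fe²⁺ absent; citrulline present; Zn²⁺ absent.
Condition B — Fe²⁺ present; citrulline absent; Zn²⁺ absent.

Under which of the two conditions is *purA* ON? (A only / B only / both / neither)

Condition A:
Fe²⁺ is absent, so RudC is active.
No repressor is bound and RudC is active, so *nerK* is transcribed.
So NerK is produced and active.
With repressor NerK bound, *sibV* is not transcribed.
So SibV is not produced.
Citrulline is present, so OxaC is active.
With repressor OxaC bound, *zorB* is not transcribed.
So ZorB is not produced.
Zn²⁺ is absent, so YilN is active.
No repressor is bound and YilN is active, so *purA* is transcribed.
→ *purA* is ON in A.
Condition B:
Fe²⁺ is present, so RudC is inactive.
Required activator RudC is absent, so *nerK* is not transcribed.
So NerK is not produced.
With no repressor bound, *sibV* is transcribed.
So SibV is produced and active.
Citrulline is absent, so OxaC is inactive.
With no repressor bound, *zorB* is transcribed.
So ZorB is produced and active.
Zn²⁺ is absent, so YilN is active.
With repressor SibV bound, *purA* is not transcribed.
→ *purA* is OFF in B.

A only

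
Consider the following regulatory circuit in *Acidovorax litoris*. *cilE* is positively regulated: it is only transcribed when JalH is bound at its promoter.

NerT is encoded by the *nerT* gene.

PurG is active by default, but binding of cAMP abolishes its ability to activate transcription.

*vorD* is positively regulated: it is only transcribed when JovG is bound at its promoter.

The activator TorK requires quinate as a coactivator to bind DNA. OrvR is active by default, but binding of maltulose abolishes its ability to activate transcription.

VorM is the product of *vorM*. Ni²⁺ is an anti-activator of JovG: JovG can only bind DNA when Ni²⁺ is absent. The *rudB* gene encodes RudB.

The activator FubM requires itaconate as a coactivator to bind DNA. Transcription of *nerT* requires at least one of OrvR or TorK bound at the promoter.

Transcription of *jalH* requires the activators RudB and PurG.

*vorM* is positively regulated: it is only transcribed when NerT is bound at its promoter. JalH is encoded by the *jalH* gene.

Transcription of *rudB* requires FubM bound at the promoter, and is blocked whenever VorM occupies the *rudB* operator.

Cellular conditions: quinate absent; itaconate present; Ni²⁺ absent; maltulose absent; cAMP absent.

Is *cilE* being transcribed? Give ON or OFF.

OFF

Maltulose is absent, so OrvR is active.
Quinate is absent, so TorK is inactive.
Activator OrvR is present, so *nerT* is transcribed.
So NerT is produced and active.
No repressor is bound and NerT is active, so *vorM* is transcribed.
So VorM is produced and active.
Itaconate is present, so FubM is active.
With repressor VorM bound, *rudB* is not transcribed.
So RudB is not produced.
cAMP is absent, so PurG is active.
Required activator RudB is absent, so *jalH* is not transcribed.
So JalH is not produced.
Required activator JalH is absent, so *cilE* is not transcribed.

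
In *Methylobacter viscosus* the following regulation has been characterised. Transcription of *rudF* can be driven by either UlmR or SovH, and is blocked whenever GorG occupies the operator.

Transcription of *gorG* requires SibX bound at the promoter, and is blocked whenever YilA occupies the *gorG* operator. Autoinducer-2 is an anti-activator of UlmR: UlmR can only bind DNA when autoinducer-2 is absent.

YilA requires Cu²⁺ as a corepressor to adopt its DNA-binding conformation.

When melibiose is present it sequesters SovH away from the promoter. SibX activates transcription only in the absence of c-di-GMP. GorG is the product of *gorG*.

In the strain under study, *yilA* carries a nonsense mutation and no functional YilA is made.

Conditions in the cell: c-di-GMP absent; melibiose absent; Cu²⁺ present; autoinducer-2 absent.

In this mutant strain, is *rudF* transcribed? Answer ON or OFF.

OFF

Autoinducer-2 is absent, so UlmR is active.
c-di-GMP is absent, so SibX is active.
YilA is non-functional in this strain, so it has no effect.
No repressor is bound and SibX is active, so *gorG* is transcribed.
So GorG is produced and active.
Melibiose is absent, so SovH is active.
With repressor GorG bound, *rudF* is not transcribed.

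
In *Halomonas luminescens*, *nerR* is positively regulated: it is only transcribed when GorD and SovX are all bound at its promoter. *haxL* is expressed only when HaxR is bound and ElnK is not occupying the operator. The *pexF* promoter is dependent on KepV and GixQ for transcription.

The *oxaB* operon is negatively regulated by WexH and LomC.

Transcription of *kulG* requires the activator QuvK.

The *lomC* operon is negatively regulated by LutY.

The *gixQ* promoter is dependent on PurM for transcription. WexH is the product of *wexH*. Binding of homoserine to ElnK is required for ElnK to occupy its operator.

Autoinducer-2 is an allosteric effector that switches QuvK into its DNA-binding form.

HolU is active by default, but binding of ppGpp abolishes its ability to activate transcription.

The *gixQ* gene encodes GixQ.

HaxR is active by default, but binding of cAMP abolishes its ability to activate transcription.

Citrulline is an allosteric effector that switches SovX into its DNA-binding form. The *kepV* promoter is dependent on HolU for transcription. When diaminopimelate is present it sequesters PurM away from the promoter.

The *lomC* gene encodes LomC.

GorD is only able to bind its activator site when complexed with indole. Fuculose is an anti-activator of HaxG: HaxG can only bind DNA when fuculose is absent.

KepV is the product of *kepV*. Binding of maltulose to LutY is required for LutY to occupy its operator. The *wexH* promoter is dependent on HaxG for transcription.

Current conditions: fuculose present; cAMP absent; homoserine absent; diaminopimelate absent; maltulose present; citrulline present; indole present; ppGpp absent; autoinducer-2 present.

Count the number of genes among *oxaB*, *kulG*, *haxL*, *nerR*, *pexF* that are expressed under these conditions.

Fuculose is present, so HaxG is inactive.
Required activator HaxG is absent, so *wexH* is not transcribed.
So WexH is not produced.
Maltulose is present, so LutY is active.
With repressor LutY bound, *lomC* is not transcribed.
So LomC is not produced.
With no repressor bound, *oxaB* is transcribed.
→ *oxaB* is ON.
Autoinducer-2 is present, so QuvK is active.
No repressor is bound and QuvK is active, so *kulG* is transcribed.
→ *kulG* is ON.
Homoserine is absent, so ElnK is inactive.
cAMP is absent, so HaxR is active.
No repressor is bound and HaxR is active, so *haxL* is transcribed.
→ *haxL* is ON.
Indole is present, so GorD is active.
Citrulline is present, so SovX is active.
No repressor is bound and GorD and SovX are active, so *nerR* is transcribed.
→ *nerR* is ON.
ppGpp is absent, so HolU is active.
No repressor is bound and HolU is active, so *kepV* is transcribed.
So KepV is produced and active.
Diaminopimelate is absent, so PurM is active.
No repressor is bound and PurM is active, so *gixQ* is transcribed.
So GixQ is produced and active.
No repressor is bound and KepV and GixQ are active, so *pexF* is transcribed.
→ *pexF* is ON.
5 of the 5 genes are transcribed.

5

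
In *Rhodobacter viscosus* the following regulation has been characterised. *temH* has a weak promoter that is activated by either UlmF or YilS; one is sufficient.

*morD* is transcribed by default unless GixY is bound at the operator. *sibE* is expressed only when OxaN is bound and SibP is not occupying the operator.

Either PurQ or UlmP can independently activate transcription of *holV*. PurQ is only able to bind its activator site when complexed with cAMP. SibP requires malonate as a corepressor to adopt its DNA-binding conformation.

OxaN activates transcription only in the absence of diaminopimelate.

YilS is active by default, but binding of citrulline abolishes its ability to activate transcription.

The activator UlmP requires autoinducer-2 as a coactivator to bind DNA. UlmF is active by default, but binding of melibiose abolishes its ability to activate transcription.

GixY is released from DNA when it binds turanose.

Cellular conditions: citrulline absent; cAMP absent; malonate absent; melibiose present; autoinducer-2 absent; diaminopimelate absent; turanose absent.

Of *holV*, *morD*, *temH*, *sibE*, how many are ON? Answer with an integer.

2

cAMP is absent, so PurQ is inactive.
Autoinducer-2 is absent, so UlmP is inactive.
No activator is available at the *holV* promoter, so *holV* is not transcribed.
→ *holV* is OFF.
Turanose is absent, so GixY is active.
With repressor GixY bound, *morD* is not transcribed.
→ *morD* is OFF.
Melibiose is present, so UlmF is inactive.
Citrulline is absent, so YilS is active.
Activator YilS is present, so *temH* is transcribed.
→ *temH* is ON.
Diaminopimelate is absent, so OxaN is active.
Malonate is absent, so SibP is inactive.
No repressor is bound and OxaN is active, so *sibE* is transcribed.
→ *sibE* is ON.
2 of the 4 genes are transcribed.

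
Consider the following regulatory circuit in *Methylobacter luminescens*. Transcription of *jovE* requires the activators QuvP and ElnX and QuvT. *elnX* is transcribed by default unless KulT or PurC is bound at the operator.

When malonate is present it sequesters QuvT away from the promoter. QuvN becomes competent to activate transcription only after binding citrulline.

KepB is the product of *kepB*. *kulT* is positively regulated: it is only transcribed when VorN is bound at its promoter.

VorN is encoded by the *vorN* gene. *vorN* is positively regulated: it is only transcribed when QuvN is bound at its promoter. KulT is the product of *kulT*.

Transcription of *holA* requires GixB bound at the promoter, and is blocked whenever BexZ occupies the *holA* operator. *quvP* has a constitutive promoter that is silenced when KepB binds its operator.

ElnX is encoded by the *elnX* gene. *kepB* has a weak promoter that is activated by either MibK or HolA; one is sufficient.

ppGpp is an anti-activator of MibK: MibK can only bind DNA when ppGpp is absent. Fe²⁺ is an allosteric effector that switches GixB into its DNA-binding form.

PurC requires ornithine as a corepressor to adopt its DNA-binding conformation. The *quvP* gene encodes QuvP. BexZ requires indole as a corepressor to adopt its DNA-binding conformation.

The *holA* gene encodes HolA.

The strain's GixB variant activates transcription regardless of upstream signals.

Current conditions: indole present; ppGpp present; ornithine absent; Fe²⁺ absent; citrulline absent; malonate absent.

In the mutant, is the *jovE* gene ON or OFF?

ON

ppGpp is present, so MibK is inactive.
Indole is present, so BexZ is active.
GixB is constitutively active in this strain.
With repressor BexZ bound, *holA* is not transcribed.
So HolA is not produced.
No activator is available at the *kepB* promoter, so *kepB* is not transcribed.
So KepB is not produced.
With no repressor bound, *quvP* is transcribed.
So QuvP is produced and active.
Citrulline is absent, so QuvN is inactive.
Required activator QuvN is absent, so *vorN* is not transcribed.
So VorN is not produced.
Required activator VorN is absent, so *kulT* is not transcribed.
So KulT is not produced.
Ornithine is absent, so PurC is inactive.
With no repressor bound, *elnX* is transcribed.
So ElnX is produced and active.
Malonate is absent, so QuvT is active.
No repressor is bound and QuvP and ElnX and QuvT are active, so *jovE* is transcribed.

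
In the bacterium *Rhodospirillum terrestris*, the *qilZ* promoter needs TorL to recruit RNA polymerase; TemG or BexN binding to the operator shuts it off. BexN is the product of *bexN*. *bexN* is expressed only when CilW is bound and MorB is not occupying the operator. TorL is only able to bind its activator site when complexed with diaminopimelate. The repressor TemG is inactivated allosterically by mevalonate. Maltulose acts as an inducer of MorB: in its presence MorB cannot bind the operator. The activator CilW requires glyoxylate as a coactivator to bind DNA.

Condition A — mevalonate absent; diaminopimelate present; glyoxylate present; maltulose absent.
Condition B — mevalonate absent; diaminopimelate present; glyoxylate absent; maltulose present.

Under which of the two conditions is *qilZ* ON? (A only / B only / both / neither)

Condition A:
Mevalonate is absent, so TemG is active.
Diaminopimelate is present, so TorL is active.
Glyoxylate is present, so CilW is active.
Maltulose is absent, so MorB is active.
With repressor MorB bound, *bexN* is not transcribed.
So BexN is not produced.
With repressor TemG bound, *qilZ* is not transcribed.
→ *qilZ* is OFF in A.
Condition B:
Mevalonate is absent, so TemG is active.
Diaminopimelate is present, so TorL is active.
Glyoxylate is absent, so CilW is inactive.
Maltulose is present, so MorB is inactive.
Required activator CilW is absent, so *bexN* is not transcribed.
So BexN is not produced.
With repressor TemG bound, *qilZ* is not transcribed.
→ *qilZ* is OFF in B.

neither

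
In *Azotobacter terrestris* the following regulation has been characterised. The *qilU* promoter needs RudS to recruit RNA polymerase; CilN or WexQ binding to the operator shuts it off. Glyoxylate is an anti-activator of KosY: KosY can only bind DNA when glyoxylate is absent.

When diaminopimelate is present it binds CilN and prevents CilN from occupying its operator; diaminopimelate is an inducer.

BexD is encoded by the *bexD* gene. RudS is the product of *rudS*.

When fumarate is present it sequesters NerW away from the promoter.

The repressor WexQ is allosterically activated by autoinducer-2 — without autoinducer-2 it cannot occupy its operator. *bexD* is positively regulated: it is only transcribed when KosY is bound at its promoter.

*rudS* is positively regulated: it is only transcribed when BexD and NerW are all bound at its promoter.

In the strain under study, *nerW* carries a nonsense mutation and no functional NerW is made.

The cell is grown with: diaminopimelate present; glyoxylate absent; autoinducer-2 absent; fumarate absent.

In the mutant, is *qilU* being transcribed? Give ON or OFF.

OFF

Diaminopimelate is present, so CilN is inactive.
Autoinducer-2 is absent, so WexQ is inactive.
Glyoxylate is absent, so KosY is active.
No repressor is bound and KosY is active, so *bexD* is transcribed.
So BexD is produced and active.
NerW is non-functional in this strain, so it has no effect.
Required activator NerW is absent, so *rudS* is not transcribed.
So RudS is not produced.
Required activator RudS is absent, so *qilU* is not transcribed.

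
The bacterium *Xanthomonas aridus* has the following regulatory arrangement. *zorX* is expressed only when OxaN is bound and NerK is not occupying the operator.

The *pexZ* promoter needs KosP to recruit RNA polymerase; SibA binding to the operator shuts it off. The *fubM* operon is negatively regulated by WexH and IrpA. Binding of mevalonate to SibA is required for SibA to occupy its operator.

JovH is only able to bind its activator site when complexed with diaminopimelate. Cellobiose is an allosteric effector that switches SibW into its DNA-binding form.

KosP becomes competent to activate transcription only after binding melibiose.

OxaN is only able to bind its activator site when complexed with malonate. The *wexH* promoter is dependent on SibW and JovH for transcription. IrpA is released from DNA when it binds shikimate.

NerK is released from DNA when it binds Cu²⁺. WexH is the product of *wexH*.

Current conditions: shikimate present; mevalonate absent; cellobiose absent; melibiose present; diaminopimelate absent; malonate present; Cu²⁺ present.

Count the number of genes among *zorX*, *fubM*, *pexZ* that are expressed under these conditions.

3

Cu²⁺ is present, so NerK is inactive.
Malonate is present, so OxaN is active.
No repressor is bound and OxaN is active, so *zorX* is transcribed.
→ *zorX* is ON.
Cellobiose is absent, so SibW is inactive.
Diaminopimelate is absent, so JovH is inactive.
Required activator SibW is absent, so *wexH* is not transcribed.
So WexH is not produced.
Shikimate is present, so IrpA is inactive.
With no repressor bound, *fubM* is transcribed.
→ *fubM* is ON.
Melibiose is present, so KosP is active.
Mevalonate is absent, so SibA is inactive.
No repressor is bound and KosP is active, so *pexZ* is transcribed.
→ *pexZ* is ON.
3 of the 3 genes are transcribed.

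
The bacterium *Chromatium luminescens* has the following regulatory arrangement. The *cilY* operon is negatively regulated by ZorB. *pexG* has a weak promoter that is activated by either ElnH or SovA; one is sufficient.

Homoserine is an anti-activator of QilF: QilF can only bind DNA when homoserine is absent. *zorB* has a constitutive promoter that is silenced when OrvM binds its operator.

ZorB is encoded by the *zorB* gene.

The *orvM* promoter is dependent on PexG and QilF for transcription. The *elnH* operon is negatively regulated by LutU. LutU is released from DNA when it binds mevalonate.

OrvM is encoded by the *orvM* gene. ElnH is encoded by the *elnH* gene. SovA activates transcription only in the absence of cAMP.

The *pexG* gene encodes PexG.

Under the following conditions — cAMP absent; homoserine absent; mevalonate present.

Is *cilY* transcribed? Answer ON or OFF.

Mevalonate is present, so LutU is inactive.
With no repressor bound, *elnH* is transcribed.
So ElnH is produced and active.
cAMP is absent, so SovA is active.
Activator ElnH is present, so *pexG* is transcribed.
So PexG is produced and active.
Homoserine is absent, so QilF is active.
No repressor is bound and PexG and QilF are active, so *orvM* is transcribed.
So OrvM is produced and active.
With repressor OrvM bound, *zorB* is not transcribed.
So ZorB is not produced.
With no repressor bound, *cilY* is transcribed.

ON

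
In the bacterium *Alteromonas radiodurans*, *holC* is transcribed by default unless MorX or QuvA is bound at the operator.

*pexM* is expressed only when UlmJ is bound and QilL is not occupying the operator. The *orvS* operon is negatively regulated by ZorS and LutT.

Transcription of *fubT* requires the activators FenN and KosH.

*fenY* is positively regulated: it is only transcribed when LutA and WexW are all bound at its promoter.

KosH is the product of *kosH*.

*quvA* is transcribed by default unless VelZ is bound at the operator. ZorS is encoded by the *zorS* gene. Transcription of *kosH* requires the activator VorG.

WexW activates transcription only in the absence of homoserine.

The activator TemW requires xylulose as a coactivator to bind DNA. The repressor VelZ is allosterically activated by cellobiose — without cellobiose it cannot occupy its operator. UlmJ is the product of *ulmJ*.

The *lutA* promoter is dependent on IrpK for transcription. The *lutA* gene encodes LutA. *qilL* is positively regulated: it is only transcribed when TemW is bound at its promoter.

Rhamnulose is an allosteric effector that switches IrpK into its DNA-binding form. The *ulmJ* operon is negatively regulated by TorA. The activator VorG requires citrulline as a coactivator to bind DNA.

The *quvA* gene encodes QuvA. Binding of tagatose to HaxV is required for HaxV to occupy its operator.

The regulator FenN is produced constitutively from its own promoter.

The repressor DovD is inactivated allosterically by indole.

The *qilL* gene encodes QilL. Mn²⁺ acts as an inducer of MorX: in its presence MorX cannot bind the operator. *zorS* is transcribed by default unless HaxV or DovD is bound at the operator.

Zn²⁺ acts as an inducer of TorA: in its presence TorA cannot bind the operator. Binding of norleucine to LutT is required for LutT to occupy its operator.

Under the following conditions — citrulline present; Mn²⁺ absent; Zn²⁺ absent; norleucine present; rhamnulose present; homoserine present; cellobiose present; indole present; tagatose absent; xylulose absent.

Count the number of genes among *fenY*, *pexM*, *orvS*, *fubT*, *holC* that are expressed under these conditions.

1

Rhamnulose is present, so IrpK is active.
No repressor is bound and IrpK is active, so *lutA* is transcribed.
So LutA is produced and active.
Homoserine is present, so WexW is inactive.
Required activator WexW is absent, so *fenY* is not transcribed.
→ *fenY* is OFF.
Xylulose is absent, so TemW is inactive.
Required activator TemW is absent, so *qilL* is not transcribed.
So QilL is not produced.
Zn²⁺ is absent, so TorA is active.
With repressor TorA bound, *ulmJ* is not transcribed.
So UlmJ is not produced.
Required activator UlmJ is absent, so *pexM* is not transcribed.
→ *pexM* is OFF.
Tagatose is absent, so HaxV is inactive.
Indole is present, so DovD is inactive.
With no repressor bound, *zorS* is transcribed.
So ZorS is produced and active.
Norleucine is present, so LutT is active.
With repressor ZorS bound, *orvS* is not transcribed.
→ *orvS* is OFF.
FenN is produced constitutively and is active.
Citrulline is present, so VorG is active.
No repressor is bound and VorG is active, so *kosH* is transcribed.
So KosH is produced and active.
No repressor is bound and FenN and KosH are active, so *fubT* is transcribed.
→ *fubT* is ON.
Mn²⁺ is absent, so MorX is active.
Cellobiose is present, so VelZ is active.
With repressor VelZ bound, *quvA* is not transcribed.
So QuvA is not produced.
With repressor MorX bound, *holC* is not transcribed.
→ *holC* is OFF.
1 of the 5 genes is transcribed.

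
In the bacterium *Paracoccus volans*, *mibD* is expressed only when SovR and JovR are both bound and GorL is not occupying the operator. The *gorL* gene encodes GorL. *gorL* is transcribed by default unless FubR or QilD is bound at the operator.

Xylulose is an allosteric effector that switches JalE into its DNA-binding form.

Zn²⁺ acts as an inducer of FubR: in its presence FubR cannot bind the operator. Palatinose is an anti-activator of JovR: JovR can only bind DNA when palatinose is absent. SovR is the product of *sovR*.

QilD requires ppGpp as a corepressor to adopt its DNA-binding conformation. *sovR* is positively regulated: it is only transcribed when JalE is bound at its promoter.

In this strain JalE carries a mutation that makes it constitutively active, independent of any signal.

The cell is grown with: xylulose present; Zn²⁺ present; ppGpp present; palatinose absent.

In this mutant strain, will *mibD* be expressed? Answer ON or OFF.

ON

Zn²⁺ is present, so FubR is inactive.
ppGpp is present, so QilD is active.
With repressor QilD bound, *gorL* is not transcribed.
So GorL is not produced.
JalE is constitutively active in this strain.
No repressor is bound and JalE is active, so *sovR* is transcribed.
So SovR is produced and active.
Palatinose is absent, so JovR is active.
No repressor is bound and SovR and JovR are active, so *mibD* is transcribed.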